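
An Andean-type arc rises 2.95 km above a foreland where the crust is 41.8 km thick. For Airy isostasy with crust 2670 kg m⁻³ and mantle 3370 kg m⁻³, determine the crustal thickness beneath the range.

Root depth r = h ρ_c / (ρ_m − ρ_c) = 2.95 km × 2670 / 700 = 11.25 km.
Total thickness = T + h + r = 41.8 km + 2.95 km + 11.25 km = 56 km.

56 km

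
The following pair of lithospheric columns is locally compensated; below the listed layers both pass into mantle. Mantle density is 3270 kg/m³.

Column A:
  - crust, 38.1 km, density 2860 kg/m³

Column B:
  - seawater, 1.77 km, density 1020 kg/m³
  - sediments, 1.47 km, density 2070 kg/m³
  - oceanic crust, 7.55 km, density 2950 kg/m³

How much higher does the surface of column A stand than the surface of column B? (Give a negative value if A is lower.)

2.28 km

For any compensation level in the mantle, the mantle terms cancel and isostasy reduces to e = (Σt_A − Σt_B) − (Σ(ρt)_A − Σ(ρt)_B) / ρ_m.
Σt_A = 38.1 km; Σt_B = 10.79 km; Σ(ρt)_A = 108966; Σ(ρt)_B = 27120.8 (in km·kg/m³).
e = (38.1 − 10.79) − (108966 − 27120.8) / 3270 = 2.28 km.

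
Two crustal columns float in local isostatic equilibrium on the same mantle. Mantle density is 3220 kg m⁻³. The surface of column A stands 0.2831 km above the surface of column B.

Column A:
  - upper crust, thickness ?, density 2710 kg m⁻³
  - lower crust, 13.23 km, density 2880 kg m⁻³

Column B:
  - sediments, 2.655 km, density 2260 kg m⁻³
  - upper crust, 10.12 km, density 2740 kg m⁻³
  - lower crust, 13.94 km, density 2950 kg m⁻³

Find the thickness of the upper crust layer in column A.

Take the compensation level at the base of the deeper column (depth z_c below the surface of column A) and equate Σ ρ_i t_i down to z_c; mantle fills any gap and the z_c terms cancel.
Column A: x×2710 + 13.23×2880 + (z_c − 13.23 − x)×3220
Column B: 0.2831×0 + 2.655×2260 + 10.12×2740 + 13.94×2950 + (z_c − 0.2831 − 26.715)×3220
The z_c×3220 term appears on both sides and cancels. Collect the known terms of each column as K = Σ(ρt)_known − 3220 × (depth of known layers): K_A = 38102.4 − 3220×13.23 = −4498.2; K_B = 74852.1 − 3220×(0.2831 + 26.715) = −12081.782.
Balance: K_A − x×(3220 − 2710) = K_B, so x = (K_A − K_B)/(3220 − 2710) = 7583.58/510 = 14.9 km.

14.9 km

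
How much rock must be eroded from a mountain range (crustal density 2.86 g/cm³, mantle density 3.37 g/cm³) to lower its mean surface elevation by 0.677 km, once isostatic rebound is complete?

4.47 km

Net drop Δ = e − u = e − e ρ_c/ρ_m = e (ρ_m − ρ_c)/ρ_m.
e = Δ ρ_m/(ρ_m − ρ_c) = 0.677 km × 3.37/0.51 = 4.47 km.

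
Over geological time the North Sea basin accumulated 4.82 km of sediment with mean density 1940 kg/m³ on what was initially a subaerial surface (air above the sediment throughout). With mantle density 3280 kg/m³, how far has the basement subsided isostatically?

2.85 km

Subaerial load: s = t ρ_sed / ρ_m = 4.82 km × 1940/3280 = 2.85 km.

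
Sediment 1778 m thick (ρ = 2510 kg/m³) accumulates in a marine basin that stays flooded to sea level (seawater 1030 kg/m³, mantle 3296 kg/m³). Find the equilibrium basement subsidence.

Submarine loading: the sediment displaces seawater, and the subsidence is in turn flooded, so s (ρ_m − ρ_w) = t (ρ_sed − ρ_w).
s = 1778 m × (2510 − 1030) / (3296 − 1030) = 1160 m.

1160 m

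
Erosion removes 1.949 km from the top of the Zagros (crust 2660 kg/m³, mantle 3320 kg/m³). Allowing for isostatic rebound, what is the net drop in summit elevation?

0.387 km

Rebound u = e ρ_c/ρ_m = 1.949 km × 2660/3320 = 1.562 km.
Net surface drop = e − u = 1.949 km − 1.562 km = e (ρ_m − ρ_c)/ρ_m = 0.387 km.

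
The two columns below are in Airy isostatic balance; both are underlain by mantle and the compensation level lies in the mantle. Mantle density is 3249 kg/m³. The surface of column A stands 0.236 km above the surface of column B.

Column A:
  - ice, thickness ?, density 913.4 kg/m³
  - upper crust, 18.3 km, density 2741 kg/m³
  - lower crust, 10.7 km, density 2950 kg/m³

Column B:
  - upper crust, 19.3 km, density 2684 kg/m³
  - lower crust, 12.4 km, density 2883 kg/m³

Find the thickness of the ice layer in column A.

1.59 km

Take the compensation level at the base of the deeper column (depth z_c below the surface of column A) and equate Σ ρ_i t_i down to z_c; mantle fills any gap and the z_c terms cancel.
Column A: x×913.4 + 18.3×2741 + 10.7×2950 + (z_c − 29 − x)×3249
Column B: 0.236×0 + 19.3×2684 + 12.4×2883 + (z_c − 0.236 − 31.7)×3249
The z_c×3249 term appears on both sides and cancels. Collect the known terms of each column as K = Σ(ρt)_known − 3249 × (depth of known layers): K_A = 81725.3 − 3249×29 = −12495.7; K_B = 87550.4 − 3249×(0.236 + 31.7) = −16209.664.
Balance: K_A − x×(3249 − 913.4) = K_B, so x = (K_A − K_B)/(3249 − 913.4) = 3713.96/2335.6 = 1.59 km.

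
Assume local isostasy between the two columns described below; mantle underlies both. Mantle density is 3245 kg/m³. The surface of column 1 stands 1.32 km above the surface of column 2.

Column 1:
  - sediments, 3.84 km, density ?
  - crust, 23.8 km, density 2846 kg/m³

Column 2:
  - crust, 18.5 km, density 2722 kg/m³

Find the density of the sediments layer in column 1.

Take the compensation level at the base of the deeper column (depth z_c below the surface of column 1) and equate Σ ρ_i t_i down to z_c; mantle fills any gap and the z_c terms cancel.
Column 1: 3.84×ρ + 23.8×2846 + (z_c − 27.64)×3245
Column 2: 1.32×0 + 18.5×2722 + (z_c − 1.32 − 18.5)×3245
The z_c×3245 term appears on both sides and cancels. Collect the known terms of each column as K = Σ(ρt)_known − 3245 × (depth of known layers): K_1 = 67734.8 − 3245×27.64 = −21957; K_2 = 50357 − 3245×(1.32 + 18.5) = −13958.9.
Balance: K_1 + 3.84×ρ = K_2, so ρ = (K_2 − K_1)/3.84 = 7998.1/3.84 = 2080 kg/m³.

2080 kg/m³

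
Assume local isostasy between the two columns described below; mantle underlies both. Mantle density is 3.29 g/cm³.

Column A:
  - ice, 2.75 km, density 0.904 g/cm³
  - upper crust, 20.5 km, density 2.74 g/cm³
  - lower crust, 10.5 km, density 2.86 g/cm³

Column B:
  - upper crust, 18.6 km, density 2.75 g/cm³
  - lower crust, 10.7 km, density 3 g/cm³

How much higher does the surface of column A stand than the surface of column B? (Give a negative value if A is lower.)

2.8 km

For any compensation level in the mantle, the mantle terms cancel and isostasy reduces to e = (Σt_A − Σt_B) − (Σ(ρt)_A − Σ(ρt)_B) / ρ_m.
Σt_A = 33.75 km; Σt_B = 29.3 km; Σ(ρt)_A = 88.686; Σ(ρt)_B = 83.25 (in km·g/cm³).
e = (33.75 − 29.3) − (88.686 − 83.25) / 3.29 = 2.8 km.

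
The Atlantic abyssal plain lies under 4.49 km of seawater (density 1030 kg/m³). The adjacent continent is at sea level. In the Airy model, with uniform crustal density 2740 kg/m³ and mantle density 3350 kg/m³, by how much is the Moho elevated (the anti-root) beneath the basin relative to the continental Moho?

Isostatic balance requires: replacing crust with seawater at the top is compensated by replacing crust with mantle at the base: d (ρ_c − ρ_w) = a (ρ_m − ρ_c).
a = d (ρ_c − ρ_w)/(ρ_m − ρ_c) = 4.49 km × 1710/610 = 12.6 km.

12.6 km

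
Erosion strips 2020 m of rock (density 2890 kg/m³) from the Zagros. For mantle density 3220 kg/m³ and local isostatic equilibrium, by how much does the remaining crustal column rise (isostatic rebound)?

1810 m

Unloading: uplift u = e ρ_c/ρ_m = 2020 m × 2890/3220 = 1810 m.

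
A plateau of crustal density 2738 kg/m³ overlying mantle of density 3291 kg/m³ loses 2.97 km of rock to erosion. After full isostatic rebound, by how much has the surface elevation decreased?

Rebound u = e ρ_c/ρ_m = 2.97 km × 2738/3291 = 2.471 km.
Net surface drop = e − u = 2.97 km − 2.471 km = e (ρ_m − ρ_c)/ρ_m = 0.499 km.

0.499 km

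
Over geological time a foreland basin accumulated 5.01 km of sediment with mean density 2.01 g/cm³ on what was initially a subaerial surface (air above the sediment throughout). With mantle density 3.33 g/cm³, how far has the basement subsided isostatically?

3.02 km

Subaerial load: s = t ρ_sed / ρ_m = 5.01 km × 2.01/3.33 = 3.02 km.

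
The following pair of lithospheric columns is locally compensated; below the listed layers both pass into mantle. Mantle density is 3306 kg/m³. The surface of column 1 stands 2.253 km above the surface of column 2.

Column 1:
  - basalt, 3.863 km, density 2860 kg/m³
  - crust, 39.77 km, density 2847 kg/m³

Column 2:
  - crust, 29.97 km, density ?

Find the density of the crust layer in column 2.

Take the compensation level at the base of the deeper column (depth z_c below the surface of column 1) and equate Σ ρ_i t_i down to z_c; mantle fills any gap and the z_c terms cancel.
Column 1: 3.863×2860 + 39.77×2847 + (z_c − 43.633)×3306
Column 2: 2.253×0 + 29.97×ρ + (z_c − 2.253 − 29.97)×3306
The z_c×3306 term appears on both sides and cancels. Collect the known terms of each column as K = Σ(ρt)_known − 3306 × (depth of known layers): K_1 = 124273.37 − 3306×43.633 = −19977.328; K_2 = 0 − 3306×(2.253 + 29.97) = −106529.238.
Balance: K_1 = K_2 + 29.97×ρ, so ρ = (K_1 − K_2)/29.97 = 86551.9/29.97 = 2890 kg/m³.

2890 kg/m³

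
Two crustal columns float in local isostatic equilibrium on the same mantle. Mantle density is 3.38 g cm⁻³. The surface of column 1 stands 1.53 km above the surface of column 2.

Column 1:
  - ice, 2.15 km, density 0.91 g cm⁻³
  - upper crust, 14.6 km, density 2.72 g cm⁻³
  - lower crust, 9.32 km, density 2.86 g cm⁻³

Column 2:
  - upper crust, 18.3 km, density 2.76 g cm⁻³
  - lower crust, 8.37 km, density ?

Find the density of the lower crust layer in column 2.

2.99 g cm⁻³

Take the compensation level at the base of the deeper column (depth z_c below the surface of column 1) and equate Σ ρ_i t_i down to z_c; mantle fills any gap and the z_c terms cancel.
Column 1: 2.15×0.91 + 14.6×2.72 + 9.32×2.86 + (z_c − 26.07)×3.38
Column 2: 1.53×0 + 18.3×2.76 + 8.37×ρ + (z_c − 1.53 − 26.67)×3.38
The z_c×3.38 term appears on both sides and cancels. Collect the known terms of each column as K = Σ(ρt)_known − 3.38 × (depth of known layers): K_1 = 68.3237 − 3.38×26.07 = −19.7929; K_2 = 50.508 − 3.38×(1.53 + 26.67) = −44.808.
Balance: K_1 = K_2 + 8.37×ρ, so ρ = (K_1 − K_2)/8.37 = 25.0151/8.37 = 2.99 g cm⁻³.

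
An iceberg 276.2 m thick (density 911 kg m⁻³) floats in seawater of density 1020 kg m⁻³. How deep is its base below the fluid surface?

247 m

Draft d = t ρ_obj/ρ_fluid = 276.2 m × 911/1020 = 247 m.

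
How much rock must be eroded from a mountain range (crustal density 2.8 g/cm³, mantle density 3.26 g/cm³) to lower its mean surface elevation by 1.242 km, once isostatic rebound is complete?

8.8 km

Net drop Δ = e − u = e − e ρ_c/ρ_m = e (ρ_m − ρ_c)/ρ_m.
e = Δ ρ_m/(ρ_m − ρ_c) = 1.242 km × 3.26/0.46 = 8.8 km.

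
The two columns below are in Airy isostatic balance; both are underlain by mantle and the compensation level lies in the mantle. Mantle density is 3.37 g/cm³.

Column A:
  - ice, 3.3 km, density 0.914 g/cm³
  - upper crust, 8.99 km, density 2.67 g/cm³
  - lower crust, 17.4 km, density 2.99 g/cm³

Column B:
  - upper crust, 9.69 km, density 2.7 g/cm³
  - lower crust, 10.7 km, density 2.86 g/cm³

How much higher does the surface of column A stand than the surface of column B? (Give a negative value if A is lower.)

For any compensation level in the mantle, the mantle terms cancel and isostasy reduces to e = (Σt_A − Σt_B) − (Σ(ρt)_A − Σ(ρt)_B) / ρ_m.
Σt_A = 29.69 km; Σt_B = 20.39 km; Σ(ρt)_A = 79.0455; Σ(ρt)_B = 56.765 (in km·g/cm³).
e = (29.69 − 20.39) − (79.0455 − 56.765) / 3.37 = 2.69 km.

2.69 km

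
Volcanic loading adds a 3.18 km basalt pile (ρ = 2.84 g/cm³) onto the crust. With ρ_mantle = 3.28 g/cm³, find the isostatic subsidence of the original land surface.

Subaerial loading: s = t ρ_load / ρ_m.
s = 3.18 km × 2.84/3.28 = 2.75 km.

2.75 km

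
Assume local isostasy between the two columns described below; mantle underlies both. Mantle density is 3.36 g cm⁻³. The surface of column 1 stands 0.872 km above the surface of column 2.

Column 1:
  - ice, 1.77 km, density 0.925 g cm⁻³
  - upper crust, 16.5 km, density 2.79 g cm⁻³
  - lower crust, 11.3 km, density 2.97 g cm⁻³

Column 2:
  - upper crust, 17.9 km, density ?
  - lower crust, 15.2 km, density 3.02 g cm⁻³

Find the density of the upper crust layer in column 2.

Take the compensation level at the base of the deeper column (depth z_c below the surface of column 1) and equate Σ ρ_i t_i down to z_c; mantle fills any gap and the z_c terms cancel.
Column 1: 1.77×0.925 + 16.5×2.79 + 11.3×2.97 + (z_c − 29.57)×3.36
Column 2: 0.872×0 + 17.9×ρ + 15.2×3.02 + (z_c − 0.872 − 33.1)×3.36
The z_c×3.36 term appears on both sides and cancels. Collect the known terms of each column as K = Σ(ρt)_known − 3.36 × (depth of known layers): K_1 = 81.23325 − 3.36×29.57 = −18.12195; K_2 = 45.904 − 3.36×(0.872 + 33.1) = −68.24192.
Balance: K_1 = K_2 + 17.9×ρ, so ρ = (K_1 − K_2)/17.9 = 50.12/17.9 = 2.8 g cm⁻³.

2.8 g cm⁻³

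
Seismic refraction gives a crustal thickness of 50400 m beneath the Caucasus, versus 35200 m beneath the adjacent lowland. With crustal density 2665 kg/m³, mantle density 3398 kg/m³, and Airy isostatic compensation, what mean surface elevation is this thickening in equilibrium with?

3280 m

Excess crust Δ = 50400 m − 35200 m = 15200 m, split between elevation h and root r with h + r = Δ.
Airy balance ρ_c h = (ρ_m − ρ_c) r gives r = h ρ_c/(ρ_m − ρ_c), so h (1 + ρ_c/(ρ_m − ρ_c)) = Δ, i.e. h = Δ (ρ_m − ρ_c)/ρ_m.
h = 15200 m × 733/3398 = 3280 m.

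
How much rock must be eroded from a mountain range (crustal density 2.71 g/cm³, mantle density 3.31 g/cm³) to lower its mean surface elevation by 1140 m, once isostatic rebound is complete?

Net drop Δ = e − u = e − e ρ_c/ρ_m = e (ρ_m − ρ_c)/ρ_m.
e = Δ ρ_m/(ρ_m − ρ_c) = 1140 m × 3.31/0.6 = 6290 m.

6290 m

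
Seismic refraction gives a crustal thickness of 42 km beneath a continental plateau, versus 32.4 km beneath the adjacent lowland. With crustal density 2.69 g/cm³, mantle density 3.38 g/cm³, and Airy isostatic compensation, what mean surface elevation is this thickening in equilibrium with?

Excess crust Δ = 42 km − 32.4 km = 9.6 km, split between elevation h and root r with h + r = Δ.
Airy balance ρ_c h = (ρ_m − ρ_c) r gives r = h ρ_c/(ρ_m − ρ_c), so h (1 + ρ_c/(ρ_m − ρ_c)) = Δ, i.e. h = Δ (ρ_m − ρ_c)/ρ_m.
h = 9.6 km × 0.69/3.38 = 1.96 km.

1.96 km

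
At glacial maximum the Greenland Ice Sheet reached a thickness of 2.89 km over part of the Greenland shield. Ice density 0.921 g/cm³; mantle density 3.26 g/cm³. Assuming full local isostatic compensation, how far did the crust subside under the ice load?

0.816 km

Isostatic balance requires: the ice load ρ_ice t is balanced by mantle displaced below, ρ_m s.
s = t ρ_ice / ρ_m = 2.89 km × 0.921/3.26 = 0.816 km.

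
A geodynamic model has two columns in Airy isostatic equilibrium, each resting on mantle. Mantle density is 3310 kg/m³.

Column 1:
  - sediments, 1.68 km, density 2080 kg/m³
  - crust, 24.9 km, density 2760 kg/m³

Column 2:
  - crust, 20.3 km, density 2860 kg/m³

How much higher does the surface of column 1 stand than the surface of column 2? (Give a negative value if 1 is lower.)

For any compensation level in the mantle, the mantle terms cancel and isostasy reduces to e = (Σt_1 − Σt_2) − (Σ(ρt)_1 − Σ(ρt)_2) / ρ_m.
Σt_1 = 26.58 km; Σt_2 = 20.3 km; Σ(ρt)_1 = 72218.4; Σ(ρt)_2 = 58058 (in km·kg/m³).
e = (26.58 − 20.3) − (72218.4 − 58058) / 3310 = 2 km.

2 km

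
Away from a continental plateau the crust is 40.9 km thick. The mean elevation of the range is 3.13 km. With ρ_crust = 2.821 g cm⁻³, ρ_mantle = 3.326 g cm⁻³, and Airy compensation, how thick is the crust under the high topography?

Root depth r = h ρ_c / (ρ_m − ρ_c) = 3.13 km × 2.821 / 0.505 = 17.48 km.
Total thickness = T + h + r = 40.9 km + 3.13 km + 17.48 km = 61.5 km.

61.5 km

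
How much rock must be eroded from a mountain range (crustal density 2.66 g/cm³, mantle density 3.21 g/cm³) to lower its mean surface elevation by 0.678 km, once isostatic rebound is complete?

3.96 km

Net drop Δ = e − u = e − e ρ_c/ρ_m = e (ρ_m − ρ_c)/ρ_m.
e = Δ ρ_m/(ρ_m − ρ_c) = 0.678 km × 3.21/0.55 = 3.96 km.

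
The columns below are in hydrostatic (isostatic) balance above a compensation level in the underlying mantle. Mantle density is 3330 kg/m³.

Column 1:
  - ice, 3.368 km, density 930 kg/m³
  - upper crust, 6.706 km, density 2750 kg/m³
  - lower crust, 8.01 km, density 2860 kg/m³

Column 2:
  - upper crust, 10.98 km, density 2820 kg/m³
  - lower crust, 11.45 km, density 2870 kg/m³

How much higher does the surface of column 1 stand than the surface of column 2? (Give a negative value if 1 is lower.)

1.46 km

For any compensation level in the mantle, the mantle terms cancel and isostasy reduces to e = (Σt_1 − Σt_2) − (Σ(ρt)_1 − Σ(ρt)_2) / ρ_m.
Σt_1 = 18.084 km; Σt_2 = 22.43 km; Σ(ρt)_1 = 44482.34; Σ(ρt)_2 = 63825.1 (in km·kg/m³).
e = (18.084 − 22.43) − (44482.34 − 63825.1) / 3330 = 1.46 km.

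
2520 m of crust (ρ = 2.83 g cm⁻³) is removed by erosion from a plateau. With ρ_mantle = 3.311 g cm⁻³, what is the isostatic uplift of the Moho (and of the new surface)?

Unloading: uplift u = e ρ_c/ρ_m = 2520 m × 2.83/3.311 = 2150 m.

2150 m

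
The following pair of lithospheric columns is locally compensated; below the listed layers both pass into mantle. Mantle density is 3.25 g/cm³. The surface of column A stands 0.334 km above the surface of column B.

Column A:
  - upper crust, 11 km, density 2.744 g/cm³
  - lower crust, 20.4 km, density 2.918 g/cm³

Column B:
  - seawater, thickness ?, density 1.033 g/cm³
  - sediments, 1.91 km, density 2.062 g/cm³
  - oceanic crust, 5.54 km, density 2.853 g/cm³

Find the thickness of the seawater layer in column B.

Take the compensation level at the base of the deeper column (depth z_c below the surface of column A) and equate Σ ρ_i t_i down to z_c; mantle fills any gap and the z_c terms cancel.
Column A: 11×2.744 + 20.4×2.918 + (z_c − 31.4)×3.25
Column B: 0.334×0 + x×1.033 + 1.91×2.062 + 5.54×2.853 + (z_c − 0.334 − 7.45 − x)×3.25
The z_c×3.25 term appears on both sides and cancels. Collect the known terms of each column as K = Σ(ρt)_known − 3.25 × (depth of known layers): K_A = 89.7112 − 3.25×31.4 = −12.3388; K_B = 19.74404 − 3.25×(0.334 + 7.45) = −5.55396.
Balance: K_A = K_B − x×(3.25 − 1.033), so x = (K_B − K_A)/(3.25 − 1.033) = 6.78484/2.217 = 3.06 km.

3.06 km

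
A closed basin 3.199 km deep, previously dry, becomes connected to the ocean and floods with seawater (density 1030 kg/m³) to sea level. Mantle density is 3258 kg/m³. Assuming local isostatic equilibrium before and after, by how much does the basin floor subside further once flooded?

After flooding the water column is d + s deep. Its weight must equal the weight of mantle displaced by the extra subsidence s: (d + s) ρ_w = s ρ_m.
s = d ρ_w / (ρ_m − ρ_w) = 3.199 km × 1030/(3258 − 1030) = 1.48 km.

1.48 km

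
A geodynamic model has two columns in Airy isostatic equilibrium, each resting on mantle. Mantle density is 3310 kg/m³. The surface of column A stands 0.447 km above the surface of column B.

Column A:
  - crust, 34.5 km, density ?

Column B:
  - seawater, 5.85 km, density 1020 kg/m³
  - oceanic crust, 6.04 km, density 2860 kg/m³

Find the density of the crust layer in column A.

2800 kg/m³

Take the compensation level at the base of the deeper column (depth z_c below the surface of column A) and equate Σ ρ_i t_i down to z_c; mantle fills any gap and the z_c terms cancel.
Column A: 34.5×ρ + (z_c − 34.5)×3310
Column B: 0.447×0 + 5.85×1020 + 6.04×2860 + (z_c − 0.447 − 11.89)×3310
The z_c×3310 term appears on both sides and cancels. Collect the known terms of each column as K = Σ(ρt)_known − 3310 × (depth of known layers): K_A = 0 − 3310×34.5 = −114195; K_B = 23241.4 − 3310×(0.447 + 11.89) = −17594.07.
Balance: K_A + 34.5×ρ = K_B, so ρ = (K_B − K_A)/34.5 = 96600.9/34.5 = 2800 kg/m³.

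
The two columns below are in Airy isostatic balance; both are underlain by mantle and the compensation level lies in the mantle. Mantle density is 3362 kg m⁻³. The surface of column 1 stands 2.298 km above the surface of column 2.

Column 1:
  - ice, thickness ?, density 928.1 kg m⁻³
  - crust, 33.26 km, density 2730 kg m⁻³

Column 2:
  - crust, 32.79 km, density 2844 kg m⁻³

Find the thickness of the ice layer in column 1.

1.52 km

Take the compensation level at the base of the deeper column (depth z_c below the surface of column 1) and equate Σ ρ_i t_i down to z_c; mantle fills any gap and the z_c terms cancel.
Column 1: x×928.1 + 33.26×2730 + (z_c − 33.26 − x)×3362
Column 2: 2.298×0 + 32.79×2844 + (z_c − 2.298 − 32.79)×3362
The z_c×3362 term appears on both sides and cancels. Collect the known terms of each column as K = Σ(ρt)_known − 3362 × (depth of known layers): K_1 = 90799.8 − 3362×33.26 = −21020.32; K_2 = 93254.76 − 3362×(2.298 + 32.79) = −24711.096.
Balance: K_1 − x×(3362 − 928.1) = K_2, so x = (K_1 − K_2)/(3362 − 928.1) = 3690.78/2433.9 = 1.52 km.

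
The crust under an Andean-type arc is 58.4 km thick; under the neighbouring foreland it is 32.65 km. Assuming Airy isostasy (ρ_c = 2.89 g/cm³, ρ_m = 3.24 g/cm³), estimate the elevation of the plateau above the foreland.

2.78 km

Excess crust Δ = 58.4 km − 32.65 km = 25.75 km, split between elevation h and root r with h + r = Δ.
Airy balance ρ_c h = (ρ_m − ρ_c) r gives r = h ρ_c/(ρ_m − ρ_c), so h (1 + ρ_c/(ρ_m − ρ_c)) = Δ, i.e. h = Δ (ρ_m − ρ_c)/ρ_m.
h = 25.75 km × 0.35/3.24 = 2.78 km.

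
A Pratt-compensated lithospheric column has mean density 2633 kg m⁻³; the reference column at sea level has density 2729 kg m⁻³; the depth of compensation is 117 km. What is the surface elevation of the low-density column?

4.27 km

ρ_ref D = ρ (D + h) → h = D (ρ_ref − ρ)/ρ.
h = 117 km × (2729 − 2633)/2633 = 4.27 km.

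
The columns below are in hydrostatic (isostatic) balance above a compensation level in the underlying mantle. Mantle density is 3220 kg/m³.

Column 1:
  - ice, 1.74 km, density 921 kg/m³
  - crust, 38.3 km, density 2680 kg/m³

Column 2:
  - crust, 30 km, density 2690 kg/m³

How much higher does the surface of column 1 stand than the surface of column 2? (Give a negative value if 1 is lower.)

2.73 km

For any compensation level in the mantle, the mantle terms cancel and isostasy reduces to e = (Σt_1 − Σt_2) − (Σ(ρt)_1 − Σ(ρt)_2) / ρ_m.
Σt_1 = 40.04 km; Σt_2 = 30 km; Σ(ρt)_1 = 104246.54; Σ(ρt)_2 = 80700 (in km·kg/m³).
e = (40.04 − 30) − (104246.54 − 80700) / 3220 = 2.73 km.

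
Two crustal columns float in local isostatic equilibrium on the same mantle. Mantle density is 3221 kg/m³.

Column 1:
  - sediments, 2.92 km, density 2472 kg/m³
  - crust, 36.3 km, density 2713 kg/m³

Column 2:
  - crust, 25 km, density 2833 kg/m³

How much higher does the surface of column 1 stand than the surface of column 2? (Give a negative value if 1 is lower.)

For any compensation level in the mantle, the mantle terms cancel and isostasy reduces to e = (Σt_1 − Σt_2) − (Σ(ρt)_1 − Σ(ρt)_2) / ρ_m.
Σt_1 = 39.22 km; Σt_2 = 25 km; Σ(ρt)_1 = 105700.14; Σ(ρt)_2 = 70825 (in km·kg/m³).
e = (39.22 − 25) − (105700.14 − 70825) / 3221 = 3.39 km.

3.39 km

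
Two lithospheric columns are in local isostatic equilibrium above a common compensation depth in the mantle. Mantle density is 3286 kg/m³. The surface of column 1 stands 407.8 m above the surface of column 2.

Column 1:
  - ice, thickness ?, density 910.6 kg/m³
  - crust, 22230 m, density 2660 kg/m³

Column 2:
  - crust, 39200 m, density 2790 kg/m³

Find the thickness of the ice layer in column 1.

Take the compensation level at the base of the deeper column (depth z_c below the surface of column 1) and equate Σ ρ_i t_i down to z_c; mantle fills any gap and the z_c terms cancel.
Column 1: x×910.6 + 22230×2660 + (z_c − 22230 − x)×3286
Column 2: 407.8×0 + 39200×2790 + (z_c − 407.8 − 39200)×3286
The z_c×3286 term appears on both sides and cancels. Collect the known terms of each column as K = Σ(ρt)_known − 3286 × (depth of known layers): K_1 = 59131800 − 3286×22230 = −13915980; K_2 = 109368000 − 3286×(407.8 + 39200) = −20783230.8.
Balance: K_1 − x×(3286 − 910.6) = K_2, so x = (K_1 − K_2)/(3286 − 910.6) = 6867250/2375.4 = 2890 m.

2890 m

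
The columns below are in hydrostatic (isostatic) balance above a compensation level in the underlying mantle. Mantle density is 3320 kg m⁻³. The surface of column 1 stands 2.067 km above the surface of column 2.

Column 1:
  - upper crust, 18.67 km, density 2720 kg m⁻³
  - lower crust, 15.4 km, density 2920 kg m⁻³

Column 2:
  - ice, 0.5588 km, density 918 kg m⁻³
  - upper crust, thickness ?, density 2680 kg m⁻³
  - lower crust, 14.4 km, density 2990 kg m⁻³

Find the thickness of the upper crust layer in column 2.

Take the compensation level at the base of the deeper column (depth z_c below the surface of column 1) and equate Σ ρ_i t_i down to z_c; mantle fills any gap and the z_c terms cancel.
Column 1: 18.67×2720 + 15.4×2920 + (z_c − 34.07)×3320
Column 2: 2.067×0 + 0.5588×918 + x×2680 + 14.4×2990 + (z_c − 2.067 − 14.9588 − x)×3320
The z_c×3320 term appears on both sides and cancels. Collect the known terms of each column as K = Σ(ρt)_known − 3320 × (depth of known layers): K_1 = 95750.4 − 3320×34.07 = −17362; K_2 = 43568.9784 − 3320×(2.067 + 14.9588) = −12956.6776.
Balance: K_1 = K_2 − x×(3320 − 2680), so x = (K_2 − K_1)/(3320 − 2680) = 4405.32/640 = 6.88 km.

6.88 km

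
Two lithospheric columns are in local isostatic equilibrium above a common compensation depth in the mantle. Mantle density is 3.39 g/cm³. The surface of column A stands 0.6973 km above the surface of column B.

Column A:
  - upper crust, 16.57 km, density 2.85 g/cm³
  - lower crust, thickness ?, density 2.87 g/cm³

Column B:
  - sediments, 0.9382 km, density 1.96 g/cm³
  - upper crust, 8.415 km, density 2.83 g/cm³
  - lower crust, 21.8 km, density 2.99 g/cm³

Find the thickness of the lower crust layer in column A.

Take the compensation level at the base of the deeper column (depth z_c below the surface of column A) and equate Σ ρ_i t_i down to z_c; mantle fills any gap and the z_c terms cancel.
Column A: 16.57×2.85 + x×2.87 + (z_c − 16.57 − x)×3.39
Column B: 0.6973×0 + 0.9382×1.96 + 8.415×2.83 + 21.8×2.99 + (z_c − 0.6973 − 31.1532)×3.39
The z_c×3.39 term appears on both sides and cancels. Collect the known terms of each column as K = Σ(ρt)_known − 3.39 × (depth of known layers): K_A = 47.2245 − 3.39×16.57 = −8.9478; K_B = 90.835322 − 3.39×(0.6973 + 31.1532) = −17.137873.
Balance: K_A − x×(3.39 − 2.87) = K_B, so x = (K_A − K_B)/(3.39 − 2.87) = 8.19007/0.52 = 15.8 km.

15.8 km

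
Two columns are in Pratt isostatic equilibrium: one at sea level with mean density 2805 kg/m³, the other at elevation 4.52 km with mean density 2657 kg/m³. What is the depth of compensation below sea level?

81.1 km

ρ_ref D = ρ (D + h) → D (ρ_ref − ρ) = ρ h.
D = ρ h/(ρ_ref − ρ) = 2657 × 4.52 km/(2805 − 2657) = 81.1 km.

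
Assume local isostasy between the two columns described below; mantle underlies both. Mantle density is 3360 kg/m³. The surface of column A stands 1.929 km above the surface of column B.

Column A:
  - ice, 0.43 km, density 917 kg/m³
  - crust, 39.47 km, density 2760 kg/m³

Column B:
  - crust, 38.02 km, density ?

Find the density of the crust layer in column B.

Take the compensation level at the base of the deeper column (depth z_c below the surface of column A) and equate Σ ρ_i t_i down to z_c; mantle fills any gap and the z_c terms cancel.
Column A: 0.43×917 + 39.47×2760 + (z_c − 39.9)×3360
Column B: 1.929×0 + 38.02×ρ + (z_c − 1.929 − 38.02)×3360
The z_c×3360 term appears on both sides and cancels. Collect the known terms of each column as K = Σ(ρt)_known − 3360 × (depth of known layers): K_A = 109331.51 − 3360×39.9 = −24732.49; K_B = 0 − 3360×(1.929 + 38.02) = −134228.64.
Balance: K_A = K_B + 38.02×ρ, so ρ = (K_A − K_B)/38.02 = 109496/38.02 = 2880 kg/m³.

2880 kg/m³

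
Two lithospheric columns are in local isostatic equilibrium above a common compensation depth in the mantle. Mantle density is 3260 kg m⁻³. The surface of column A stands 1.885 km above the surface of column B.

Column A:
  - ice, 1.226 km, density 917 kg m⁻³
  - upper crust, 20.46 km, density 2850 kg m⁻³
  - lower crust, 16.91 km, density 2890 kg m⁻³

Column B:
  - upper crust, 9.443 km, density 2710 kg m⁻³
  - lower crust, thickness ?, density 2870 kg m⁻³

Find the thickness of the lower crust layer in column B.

Take the compensation level at the base of the deeper column (depth z_c below the surface of column A) and equate Σ ρ_i t_i down to z_c; mantle fills any gap and the z_c terms cancel.
Column A: 1.226×917 + 20.46×2850 + 16.91×2890 + (z_c − 38.596)×3260
Column B: 1.885×0 + 9.443×2710 + x×2870 + (z_c − 1.885 − 9.443 − x)×3260
The z_c×3260 term appears on both sides and cancels. Collect the known terms of each column as K = Σ(ρt)_known − 3260 × (depth of known layers): K_A = 108305.142 − 3260×38.596 = −17517.818; K_B = 25590.53 − 3260×(1.885 + 9.443) = −11338.75.
Balance: K_A = K_B − x×(3260 − 2870), so x = (K_B − K_A)/(3260 − 2870) = 6179.07/390 = 15.8 km.

15.8 km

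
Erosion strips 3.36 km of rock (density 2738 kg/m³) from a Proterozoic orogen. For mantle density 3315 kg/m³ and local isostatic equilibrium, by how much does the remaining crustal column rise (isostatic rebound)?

2.78 km

Unloading: uplift u = e ρ_c/ρ_m = 3.36 km × 2738/3315 = 2.78 km.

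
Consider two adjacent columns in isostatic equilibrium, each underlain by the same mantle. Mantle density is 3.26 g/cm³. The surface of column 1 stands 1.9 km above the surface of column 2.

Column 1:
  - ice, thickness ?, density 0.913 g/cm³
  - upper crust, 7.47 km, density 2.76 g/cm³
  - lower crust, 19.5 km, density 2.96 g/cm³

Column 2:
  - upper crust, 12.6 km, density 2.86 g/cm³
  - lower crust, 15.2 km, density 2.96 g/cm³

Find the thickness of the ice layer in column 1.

Take the compensation level at the base of the deeper column (depth z_c below the surface of column 1) and equate Σ ρ_i t_i down to z_c; mantle fills any gap and the z_c terms cancel.
Column 1: x×0.913 + 7.47×2.76 + 19.5×2.96 + (z_c − 26.97 − x)×3.26
Column 2: 1.9×0 + 12.6×2.86 + 15.2×2.96 + (z_c − 1.9 − 27.8)×3.26
The z_c×3.26 term appears on both sides and cancels. Collect the known terms of each column as K = Σ(ρt)_known − 3.26 × (depth of known layers): K_1 = 78.3372 − 3.26×26.97 = −9.585; K_2 = 81.028 − 3.26×(1.9 + 27.8) = −15.794.
Balance: K_1 − x×(3.26 − 0.913) = K_2, so x = (K_1 − K_2)/(3.26 − 0.913) = 6.209/2.347 = 2.65 km.

2.65 km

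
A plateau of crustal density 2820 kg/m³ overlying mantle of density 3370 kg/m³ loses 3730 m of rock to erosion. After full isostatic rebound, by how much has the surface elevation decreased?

Rebound u = e ρ_c/ρ_m = 3730 m × 2820/3370 = 3121 m.
Net surface drop = e − u = 3730 m − 3121 m = e (ρ_m − ρ_c)/ρ_m = 609 m.

609 m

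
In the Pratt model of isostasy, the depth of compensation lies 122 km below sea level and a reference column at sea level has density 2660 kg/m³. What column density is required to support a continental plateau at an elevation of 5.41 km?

2550 kg/m³

Pratt balance: ρ_ref D = ρ (D + h).
ρ = ρ_ref D/(D + h) = 2660 × 122 km/(122 km + 5.41 km) = 2550 kg/m³.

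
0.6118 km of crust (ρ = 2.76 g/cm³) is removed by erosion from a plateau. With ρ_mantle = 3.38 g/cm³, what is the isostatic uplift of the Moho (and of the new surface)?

0.5 km

Unloading: uplift u = e ρ_c/ρ_m = 0.6118 km × 2.76/3.38 = 0.5 km.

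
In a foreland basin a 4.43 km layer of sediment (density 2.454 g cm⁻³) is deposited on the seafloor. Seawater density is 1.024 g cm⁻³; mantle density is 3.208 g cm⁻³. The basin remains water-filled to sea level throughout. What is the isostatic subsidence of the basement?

Submarine loading: the sediment displaces seawater, and the subsidence is in turn flooded, so s (ρ_m − ρ_w) = t (ρ_sed − ρ_w).
s = 4.43 km × (2.454 − 1.024) / (3.208 − 1.024) = 2.9 km.

2.9 km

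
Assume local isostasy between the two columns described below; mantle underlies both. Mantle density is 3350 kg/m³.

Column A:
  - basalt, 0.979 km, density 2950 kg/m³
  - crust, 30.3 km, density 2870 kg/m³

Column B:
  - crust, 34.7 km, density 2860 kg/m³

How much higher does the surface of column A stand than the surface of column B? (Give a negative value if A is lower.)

For any compensation level in the mantle, the mantle terms cancel and isostasy reduces to e = (Σt_A − Σt_B) − (Σ(ρt)_A − Σ(ρt)_B) / ρ_m.
Σt_A = 31.279 km; Σt_B = 34.7 km; Σ(ρt)_A = 89849.05; Σ(ρt)_B = 99242 (in km·kg/m³).
e = (31.279 − 34.7) − (89849.05 − 99242) / 3350 = −0.617 km.

−0.617 km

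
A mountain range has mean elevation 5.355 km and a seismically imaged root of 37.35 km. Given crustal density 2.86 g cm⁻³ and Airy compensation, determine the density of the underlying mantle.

3.27 g cm⁻³

Airy balance: ρ_c h = (ρ_m − ρ_c) r → ρ_m = ρ_c (1 + h/r).
ρ_m = 2.86 × (1 + 5.355 km/37.35 km) = 3.27 g cm⁻³.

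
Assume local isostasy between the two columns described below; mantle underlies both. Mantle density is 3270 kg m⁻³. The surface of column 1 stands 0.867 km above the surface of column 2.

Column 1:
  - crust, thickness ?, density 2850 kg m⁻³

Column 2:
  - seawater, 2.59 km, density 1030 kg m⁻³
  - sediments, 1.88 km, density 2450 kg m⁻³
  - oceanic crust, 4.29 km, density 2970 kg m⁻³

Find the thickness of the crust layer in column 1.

27.3 km

Take the compensation level at the base of the deeper column (depth z_c below the surface of column 1) and equate Σ ρ_i t_i down to z_c; mantle fills any gap and the z_c terms cancel.
Column 1: x×2850 + (z_c − 0 − x)×3270
Column 2: 0.867×0 + 2.59×1030 + 1.88×2450 + 4.29×2970 + (z_c − 0.867 − 8.76)×3270
The z_c×3270 term appears on both sides and cancels. Collect the known terms of each column as K = Σ(ρt)_known − 3270 × (depth of known layers): K_1 = 0 − 3270×0 = 0; K_2 = 20015 − 3270×(0.867 + 8.76) = −11465.29.
Balance: K_1 − x×(3270 − 2850) = K_2, so x = (K_1 − K_2)/(3270 − 2850) = 11465.3/420 = 27.3 km.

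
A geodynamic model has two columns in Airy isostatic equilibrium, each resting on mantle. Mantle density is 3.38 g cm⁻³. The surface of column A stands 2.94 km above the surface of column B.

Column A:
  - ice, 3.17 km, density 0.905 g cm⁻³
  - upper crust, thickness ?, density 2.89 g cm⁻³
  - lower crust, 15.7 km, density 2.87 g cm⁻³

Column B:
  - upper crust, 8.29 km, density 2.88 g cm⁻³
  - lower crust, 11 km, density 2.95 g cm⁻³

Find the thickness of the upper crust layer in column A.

Take the compensation level at the base of the deeper column (depth z_c below the surface of column A) and equate Σ ρ_i t_i down to z_c; mantle fills any gap and the z_c terms cancel.
Column A: 3.17×0.905 + x×2.89 + 15.7×2.87 + (z_c − 18.87 − x)×3.38
Column B: 2.94×0 + 8.29×2.88 + 11×2.95 + (z_c − 2.94 − 19.29)×3.38
The z_c×3.38 term appears on both sides and cancels. Collect the known terms of each column as K = Σ(ρt)_known − 3.38 × (depth of known layers): K_A = 47.92785 − 3.38×18.87 = −15.85275; K_B = 56.3252 − 3.38×(2.94 + 19.29) = −18.8122.
Balance: K_A − x×(3.38 − 2.89) = K_B, so x = (K_A − K_B)/(3.38 − 2.89) = 2.95945/0.49 = 6.04 km.

6.04 km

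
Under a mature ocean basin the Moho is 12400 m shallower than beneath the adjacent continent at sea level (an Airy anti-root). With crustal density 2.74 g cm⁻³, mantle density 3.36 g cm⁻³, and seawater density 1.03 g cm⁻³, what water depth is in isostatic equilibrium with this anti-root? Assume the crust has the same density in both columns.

Replacing a thickness d of crust by seawater at the top must be balanced by replacing crust with mantle at the base: d (ρ_c − ρ_w) = a (ρ_m − ρ_c).
d = a (ρ_m − ρ_c)/(ρ_c − ρ_w) = 12400 m × 0.62/1.71 = 4500 m.

4500 m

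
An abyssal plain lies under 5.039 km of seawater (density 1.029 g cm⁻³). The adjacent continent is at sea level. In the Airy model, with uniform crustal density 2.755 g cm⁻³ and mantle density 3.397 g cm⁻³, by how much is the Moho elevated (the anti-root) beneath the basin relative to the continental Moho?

Isostatic balance requires: replacing crust with seawater at the top is compensated by replacing crust with mantle at the base: d (ρ_c − ρ_w) = a (ρ_m − ρ_c).
a = d (ρ_c − ρ_w)/(ρ_m − ρ_c) = 5.039 km × 1.726/0.642 = 13.5 km.

13.5 km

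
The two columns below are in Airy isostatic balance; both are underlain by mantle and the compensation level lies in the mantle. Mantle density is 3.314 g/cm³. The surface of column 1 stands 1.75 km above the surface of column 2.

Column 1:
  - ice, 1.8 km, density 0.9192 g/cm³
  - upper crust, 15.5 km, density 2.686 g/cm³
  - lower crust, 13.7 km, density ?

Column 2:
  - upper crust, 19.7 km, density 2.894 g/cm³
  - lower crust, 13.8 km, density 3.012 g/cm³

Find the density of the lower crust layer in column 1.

Take the compensation level at the base of the deeper column (depth z_c below the surface of column 1) and equate Σ ρ_i t_i down to z_c; mantle fills any gap and the z_c terms cancel.
Column 1: 1.8×0.9192 + 15.5×2.686 + 13.7×ρ + (z_c − 31)×3.314
Column 2: 1.75×0 + 19.7×2.894 + 13.8×3.012 + (z_c − 1.75 − 33.5)×3.314
The z_c×3.314 term appears on both sides and cancels. Collect the known terms of each column as K = Σ(ρt)_known − 3.314 × (depth of known layers): K_1 = 43.28756 − 3.314×31 = −59.44644; K_2 = 98.5774 − 3.314×(1.75 + 33.5) = −18.2411.
Balance: K_1 + 13.7×ρ = K_2, so ρ = (K_2 − K_1)/13.7 = 41.2053/13.7 = 3.01 g/cm³.

3.01 g/cm³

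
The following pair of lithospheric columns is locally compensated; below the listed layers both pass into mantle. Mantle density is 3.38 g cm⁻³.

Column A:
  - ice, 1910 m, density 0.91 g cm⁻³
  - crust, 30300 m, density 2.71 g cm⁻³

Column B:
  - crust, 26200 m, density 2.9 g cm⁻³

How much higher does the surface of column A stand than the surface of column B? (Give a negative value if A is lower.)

3680 m

For any compensation level in the mantle, the mantle terms cancel and isostasy reduces to e = (Σt_A − Σt_B) − (Σ(ρt)_A − Σ(ρt)_B) / ρ_m.
Σt_A = 32210 m; Σt_B = 26200 m; Σ(ρt)_A = 83851.1; Σ(ρt)_B = 75980 (in m·g cm⁻³).
e = (32210 − 26200) − (83851.1 − 75980) / 3.38 = 3680 m.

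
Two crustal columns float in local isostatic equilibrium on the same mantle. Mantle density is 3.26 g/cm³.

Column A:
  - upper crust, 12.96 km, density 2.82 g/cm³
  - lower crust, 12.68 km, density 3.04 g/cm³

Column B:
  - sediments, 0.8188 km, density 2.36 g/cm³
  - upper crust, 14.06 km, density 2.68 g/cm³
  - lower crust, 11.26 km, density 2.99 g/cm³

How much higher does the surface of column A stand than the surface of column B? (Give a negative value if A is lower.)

−1.06 km

For any compensation level in the mantle, the mantle terms cancel and isostasy reduces to e = (Σt_A − Σt_B) − (Σ(ρt)_A − Σ(ρt)_B) / ρ_m.
Σt_A = 25.64 km; Σt_B = 26.1388 km; Σ(ρt)_A = 75.0944; Σ(ρt)_B = 73.280568 (in km·g/cm³).
e = (25.64 − 26.1388) − (75.0944 − 73.280568) / 3.26 = −1.06 km.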